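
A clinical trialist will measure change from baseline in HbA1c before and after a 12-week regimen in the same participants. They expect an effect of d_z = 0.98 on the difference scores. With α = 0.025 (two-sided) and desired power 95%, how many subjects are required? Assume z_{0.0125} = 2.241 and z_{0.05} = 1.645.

n = 16 pairs

For a paired (one-sample on differences) test: n = ((z_{α/2} + z_β) / d)².
z_{α/2} + z_β = 2.241 + 1.645 = 3.886.
n = (3.886 / 0.98)² = 3.965² = 15.72.
Round up.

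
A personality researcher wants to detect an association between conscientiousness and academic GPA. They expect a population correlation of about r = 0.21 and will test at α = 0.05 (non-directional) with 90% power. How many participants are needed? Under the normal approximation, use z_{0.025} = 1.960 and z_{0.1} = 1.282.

n = 235

Fisher's z: C = ½·ln((1+r)/(1−r)) = ½·ln(1.5316) = 0.2132.
n = ((z_{α/2} + z_β)/C)² + 3.
(1.960 + 1.282) / 0.2132 = 3.242 / 0.2132 = 15.206.
n = 15.206² + 3 = 231.23 + 3 = 234.2.
Round up.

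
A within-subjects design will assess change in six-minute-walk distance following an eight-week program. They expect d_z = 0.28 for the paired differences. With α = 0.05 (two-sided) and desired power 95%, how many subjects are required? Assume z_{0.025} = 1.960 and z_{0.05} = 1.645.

For a paired (one-sample on differences) test: n = ((z_{α/2} + z_β) / d)².
z_{α/2} + z_β = 1.960 + 1.645 = 3.605.
n = (3.605 / 0.28)² = 12.875² = 165.77.
Round up.

n = 166 pairs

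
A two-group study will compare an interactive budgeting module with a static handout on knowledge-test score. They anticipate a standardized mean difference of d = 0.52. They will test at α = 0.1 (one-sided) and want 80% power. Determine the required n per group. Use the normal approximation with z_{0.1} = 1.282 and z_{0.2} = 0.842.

n = 34 per group

For two independent groups with equal n: n = 2·((z_{α} + z_β) / d)².
z_{α} + z_β = 1.282 + 0.842 = 2.124.
n = 2 × (2.124 / 0.52)² = 2 × 4.085² = 2 × 16.68 = 33.4.
Round up to the next whole participant.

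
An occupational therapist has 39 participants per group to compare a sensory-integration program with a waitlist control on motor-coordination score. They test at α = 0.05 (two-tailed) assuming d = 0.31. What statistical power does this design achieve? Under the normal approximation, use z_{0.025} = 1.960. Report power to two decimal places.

For two equal groups, power = Φ(d·√(n/2) − z_{α/2}).
d·√(n/2) = 0.31 × √(39/2) = 0.31 × 4.416 = 1.369.
z_β = 1.369 − 1.960 = -0.591.
Power = Φ(-0.591) = 0.277.

power ≈ 0.28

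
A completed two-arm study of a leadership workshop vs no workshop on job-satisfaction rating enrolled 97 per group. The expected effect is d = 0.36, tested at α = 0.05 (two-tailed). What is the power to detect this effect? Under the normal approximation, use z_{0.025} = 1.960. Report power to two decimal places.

power ≈ 0.71

For two equal groups, power = Φ(d·√(n/2) − z_{α/2}).
d·√(n/2) = 0.36 × √(97/2) = 0.36 × 6.964 = 2.507.
z_β = 2.507 − 1.960 = 0.547.
Power = Φ(0.547) = 0.708.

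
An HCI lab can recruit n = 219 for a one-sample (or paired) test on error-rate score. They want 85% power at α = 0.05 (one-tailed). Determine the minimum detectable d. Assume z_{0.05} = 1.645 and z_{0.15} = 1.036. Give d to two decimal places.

d_min ≈ 0.18

For a single sample (or paired design) of n = 219: d_min = (z_{α} + z_β)/√n.
z-sum = 1.645 + 1.036 = 2.681.
d_min = 2.681 / √219 = 2.681 / 14.799 = 0.181.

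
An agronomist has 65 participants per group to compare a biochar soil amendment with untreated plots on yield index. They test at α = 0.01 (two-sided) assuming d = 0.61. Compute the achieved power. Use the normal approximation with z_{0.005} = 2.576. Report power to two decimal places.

For two equal groups, power = Φ(d·√(n/2) − z_{α/2}).
d·√(n/2) = 0.61 × √(65/2) = 0.61 × 5.701 = 3.478.
z_β = 3.478 − 2.576 = 0.902.
Power = Φ(0.902) = 0.816.

power ≈ 0.82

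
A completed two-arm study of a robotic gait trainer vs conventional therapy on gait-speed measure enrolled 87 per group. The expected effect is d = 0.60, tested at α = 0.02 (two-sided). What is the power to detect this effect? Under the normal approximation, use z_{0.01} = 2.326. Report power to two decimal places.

For two equal groups, power = Φ(d·√(n/2) − z_{α/2}).
d·√(n/2) = 0.60 × √(87/2) = 0.60 × 6.595 = 3.957.
z_β = 3.957 − 2.326 = 1.631.
Power = Φ(1.631) = 0.949.

power ≈ 0.95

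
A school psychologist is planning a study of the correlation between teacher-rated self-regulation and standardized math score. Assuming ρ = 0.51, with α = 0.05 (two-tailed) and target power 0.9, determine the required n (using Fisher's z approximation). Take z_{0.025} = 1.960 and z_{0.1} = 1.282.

n = 37

Fisher's z: C = ½·ln((1+r)/(1−r)) = ½·ln(3.0816) = 0.5627.
n = ((z_{α/2} + z_β)/C)² + 3.
(1.960 + 1.282) / 0.5627 = 3.242 / 0.5627 = 5.762.
n = 5.762² + 3 = 33.19 + 3 = 36.2.
Round up.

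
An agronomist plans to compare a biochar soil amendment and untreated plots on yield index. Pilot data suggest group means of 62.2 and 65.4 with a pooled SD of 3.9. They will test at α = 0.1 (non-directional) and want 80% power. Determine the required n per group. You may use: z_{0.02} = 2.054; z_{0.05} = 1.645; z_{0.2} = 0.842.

Cohen's d = |M₁ − M₂| / SD_pooled = |62.2 − 65.4| / 3.9 = 3.2 / 3.9 = 0.821.
For two independent groups with equal n: n = 2·((z_{α/2} + z_β) / d)².
z_{α/2} + z_β = 1.645 + 0.842 = 2.487.
n = 2 × (2.487 / 0.821)² = 2 × 3.029² = 2 × 9.18 = 18.4.
Round up to the next whole participant.

n = 19 per group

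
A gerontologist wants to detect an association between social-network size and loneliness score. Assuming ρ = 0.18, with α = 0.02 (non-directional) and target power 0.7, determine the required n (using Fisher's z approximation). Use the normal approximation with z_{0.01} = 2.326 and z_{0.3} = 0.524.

n = 249

Fisher's z: C = ½·ln((1+r)/(1−r)) = ½·ln(1.4390) = 0.1820.
n = ((z_{α/2} + z_β)/C)² + 3.
(2.326 + 0.524) / 0.1820 = 2.850 / 0.1820 = 15.659.
n = 15.659² + 3 = 245.21 + 3 = 248.2.
Round up.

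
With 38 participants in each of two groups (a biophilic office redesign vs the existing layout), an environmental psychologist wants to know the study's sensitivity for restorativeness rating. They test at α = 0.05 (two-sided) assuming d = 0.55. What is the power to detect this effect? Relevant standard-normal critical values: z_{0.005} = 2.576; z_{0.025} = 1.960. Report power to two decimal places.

power ≈ 0.67

For two equal groups, power = Φ(d·√(n/2) − z_{α/2}).
d·√(n/2) = 0.55 × √(38/2) = 0.55 × 4.359 = 2.397.
z_β = 2.397 − 1.960 = 0.437.
Power = Φ(0.437) = 0.669.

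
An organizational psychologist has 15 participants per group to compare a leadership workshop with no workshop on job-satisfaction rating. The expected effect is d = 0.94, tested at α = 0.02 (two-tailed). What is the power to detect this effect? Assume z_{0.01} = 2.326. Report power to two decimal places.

For two equal groups, power = Φ(d·√(n/2) − z_{α/2}).
d·√(n/2) = 0.94 × √(15/2) = 0.94 × 2.739 = 2.574.
z_β = 2.574 − 2.326 = 0.248.
Power = Φ(0.248) = 0.598.

power ≈ 0.60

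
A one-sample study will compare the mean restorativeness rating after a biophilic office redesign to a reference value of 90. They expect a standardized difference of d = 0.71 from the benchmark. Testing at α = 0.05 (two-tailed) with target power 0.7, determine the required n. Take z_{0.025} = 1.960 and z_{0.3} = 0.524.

For a one-sample test: n = ((z_{α/2} + z_β) / d)².
z_{α/2} + z_β = 1.960 + 0.524 = 2.484.
n = (2.484 / 0.71)² = 3.499² = 12.24.
Round up.

n = 13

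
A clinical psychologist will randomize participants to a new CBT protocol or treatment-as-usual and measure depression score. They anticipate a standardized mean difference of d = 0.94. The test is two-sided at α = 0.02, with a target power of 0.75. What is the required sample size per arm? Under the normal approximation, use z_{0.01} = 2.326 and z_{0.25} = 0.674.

For two independent groups with equal n: n = 2·((z_{α/2} + z_β) / d)².
z_{α/2} + z_β = 2.326 + 0.674 = 3.000.
n = 2 × (3.000 / 0.94)² = 2 × 3.191² = 2 × 10.19 = 20.4.
Round up to the next whole participant.

n = 21 per group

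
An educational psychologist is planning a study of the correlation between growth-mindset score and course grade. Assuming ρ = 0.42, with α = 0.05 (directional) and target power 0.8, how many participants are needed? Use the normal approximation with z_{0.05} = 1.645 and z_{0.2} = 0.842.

Fisher's z: C = ½·ln((1+r)/(1−r)) = ½·ln(2.4483) = 0.4477.
n = ((z_{α} + z_β)/C)² + 3.
(1.645 + 0.842) / 0.4477 = 2.487 / 0.4477 = 5.555.
n = 5.555² + 3 = 30.86 + 3 = 33.9.
Round up.

n = 34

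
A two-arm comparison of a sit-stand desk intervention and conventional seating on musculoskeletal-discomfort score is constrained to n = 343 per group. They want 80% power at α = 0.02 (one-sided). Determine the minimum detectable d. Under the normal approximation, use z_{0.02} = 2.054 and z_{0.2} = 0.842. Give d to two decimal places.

For two independent groups of n = 343 each: d_min = (z_{α} + z_β)·√(2/n).
z-sum = 2.054 + 0.842 = 2.896.
d_min = 2.896 × √(2/343) = 2.896 × 0.0764 = 0.221.

d_min ≈ 0.22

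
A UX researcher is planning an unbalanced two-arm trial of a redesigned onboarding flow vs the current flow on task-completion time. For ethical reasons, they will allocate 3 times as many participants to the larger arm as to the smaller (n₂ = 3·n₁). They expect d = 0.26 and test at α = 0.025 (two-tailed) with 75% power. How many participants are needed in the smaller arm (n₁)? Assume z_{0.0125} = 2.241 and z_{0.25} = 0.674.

n₁ = 168

With allocation ratio k = n₂/n₁ = 3, Var(x̄₁−x̄₂) = σ²(1/n₁ + 1/(k·n₁)) = σ²·(k+1)/(k·n₁).
So n₁ = (1 + 1/k)·((z_{α/2} + z_β)/d)² = 1.333 × (2.915/0.26)².
n₁ = 1.333 × 125.70 = 167.6.
Round up: n₁ = 168, giving n₂ = 3 × 168 = 504.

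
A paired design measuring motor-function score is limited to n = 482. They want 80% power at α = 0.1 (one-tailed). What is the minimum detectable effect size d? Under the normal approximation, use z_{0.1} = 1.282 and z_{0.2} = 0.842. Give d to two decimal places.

d_min ≈ 0.10

For a single sample (or paired design) of n = 482: d_min = (z_{α} + z_β)/√n.
z-sum = 1.282 + 0.842 = 2.124.
d_min = 2.124 / √482 = 2.124 / 21.954 = 0.097.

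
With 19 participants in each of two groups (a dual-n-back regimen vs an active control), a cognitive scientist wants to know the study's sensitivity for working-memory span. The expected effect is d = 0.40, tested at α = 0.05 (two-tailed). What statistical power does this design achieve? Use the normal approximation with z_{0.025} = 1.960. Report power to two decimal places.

power ≈ 0.23

For two equal groups, power = Φ(d·√(n/2) − z_{α/2}).
d·√(n/2) = 0.40 × √(19/2) = 0.40 × 3.082 = 1.233.
z_β = 1.233 − 1.960 = -0.727.
Power = Φ(-0.727) = 0.234.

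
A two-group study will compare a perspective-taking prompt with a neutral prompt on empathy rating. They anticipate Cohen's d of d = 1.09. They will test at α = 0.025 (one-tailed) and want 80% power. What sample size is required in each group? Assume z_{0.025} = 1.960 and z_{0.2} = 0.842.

For two independent groups with equal n: n = 2·((z_{α} + z_β) / d)².
z_{α} + z_β = 1.960 + 0.842 = 2.802.
n = 2 × (2.802 / 1.09)² = 2 × 2.571² = 2 × 6.61 = 13.2.
Round up to the next whole participant.

n = 14 per group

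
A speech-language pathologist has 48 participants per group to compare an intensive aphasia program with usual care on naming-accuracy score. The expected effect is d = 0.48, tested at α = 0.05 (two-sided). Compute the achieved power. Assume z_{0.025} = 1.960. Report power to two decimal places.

For two equal groups, power = Φ(d·√(n/2) − z_{α/2}).
d·√(n/2) = 0.48 × √(48/2) = 0.48 × 4.899 = 2.352.
z_β = 2.352 − 1.960 = 0.392.
Power = Φ(0.392) = 0.652.

power ≈ 0.65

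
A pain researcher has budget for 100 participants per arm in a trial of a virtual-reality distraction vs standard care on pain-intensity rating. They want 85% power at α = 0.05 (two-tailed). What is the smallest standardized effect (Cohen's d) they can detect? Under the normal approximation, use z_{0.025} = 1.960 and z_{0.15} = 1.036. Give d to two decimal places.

For two independent groups of n = 100 each: d_min = (z_{α/2} + z_β)·√(2/n).
z-sum = 1.960 + 1.036 = 2.996.
d_min = 2.996 × √(2/100) = 2.996 × 0.1414 = 0.424.

d_min ≈ 0.42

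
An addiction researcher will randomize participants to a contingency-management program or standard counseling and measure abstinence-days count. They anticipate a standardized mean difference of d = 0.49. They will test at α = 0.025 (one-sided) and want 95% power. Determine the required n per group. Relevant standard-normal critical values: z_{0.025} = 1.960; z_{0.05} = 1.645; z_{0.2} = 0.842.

n = 109 per group

For two independent groups with equal n: n = 2·((z_{α} + z_β) / d)².
z_{α} + z_β = 1.960 + 1.645 = 3.605.
n = 2 × (3.605 / 0.49)² = 2 × 7.357² = 2 × 54.13 = 108.3.
Round up to the next whole participant.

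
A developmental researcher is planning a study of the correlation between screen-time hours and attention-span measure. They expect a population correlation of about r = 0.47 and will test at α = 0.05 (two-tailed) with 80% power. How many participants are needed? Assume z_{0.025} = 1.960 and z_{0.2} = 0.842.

n = 34

Fisher's z: C = ½·ln((1+r)/(1−r)) = ½·ln(2.7736) = 0.5101.
n = ((z_{α/2} + z_β)/C)² + 3.
(1.960 + 0.842) / 0.5101 = 2.802 / 0.5101 = 5.493.
n = 5.493² + 3 = 30.17 + 3 = 33.2.
Round up.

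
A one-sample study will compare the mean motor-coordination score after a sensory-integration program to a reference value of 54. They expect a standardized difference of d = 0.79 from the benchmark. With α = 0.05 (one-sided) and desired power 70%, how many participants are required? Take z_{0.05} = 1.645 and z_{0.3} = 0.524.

n = 8

For a one-sample test: n = ((z_{α} + z_β) / d)².
z_{α} + z_β = 1.645 + 0.524 = 2.169.
n = (2.169 / 0.79)² = 2.746² = 7.54.
Round up.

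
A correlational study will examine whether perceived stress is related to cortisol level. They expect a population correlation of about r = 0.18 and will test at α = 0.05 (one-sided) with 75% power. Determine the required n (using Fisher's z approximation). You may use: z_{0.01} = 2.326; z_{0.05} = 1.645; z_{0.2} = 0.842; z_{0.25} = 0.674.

n = 166

Fisher's z: C = ½·ln((1+r)/(1−r)) = ½·ln(1.4390) = 0.1820.
n = ((z_{α} + z_β)/C)² + 3.
(1.645 + 0.674) / 0.1820 = 2.319 / 0.1820 = 12.742.
n = 12.742² + 3 = 162.35 + 3 = 165.4.
Round up.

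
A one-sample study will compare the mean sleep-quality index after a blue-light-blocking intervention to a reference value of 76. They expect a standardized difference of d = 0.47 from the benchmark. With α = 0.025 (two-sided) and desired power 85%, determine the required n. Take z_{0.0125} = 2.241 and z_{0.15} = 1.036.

n = 49

For a one-sample test: n = ((z_{α/2} + z_β) / d)².
z_{α/2} + z_β = 2.241 + 1.036 = 3.277.
n = (3.277 / 0.47)² = 6.972² = 48.61.
Round up.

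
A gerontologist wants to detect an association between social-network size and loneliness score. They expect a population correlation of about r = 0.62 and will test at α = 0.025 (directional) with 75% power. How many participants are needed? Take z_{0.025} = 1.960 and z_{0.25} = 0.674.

n = 17

Fisher's z: C = ½·ln((1+r)/(1−r)) = ½·ln(4.2632) = 0.7250.
n = ((z_{α} + z_β)/C)² + 3.
(1.960 + 0.674) / 0.7250 = 2.634 / 0.7250 = 3.633.
n = 3.633² + 3 = 13.20 + 3 = 16.2.
Round up.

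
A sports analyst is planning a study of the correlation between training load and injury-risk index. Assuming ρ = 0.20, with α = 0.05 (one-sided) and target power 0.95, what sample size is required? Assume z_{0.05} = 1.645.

Fisher's z: C = ½·ln((1+r)/(1−r)) = ½·ln(1.5000) = 0.2027.
n = ((z_{α} + z_β)/C)² + 3.
(1.645 + 1.645) / 0.2027 = 3.290 / 0.2027 = 16.231.
n = 16.231² + 3 = 263.44 + 3 = 266.4.
Round up.

n = 267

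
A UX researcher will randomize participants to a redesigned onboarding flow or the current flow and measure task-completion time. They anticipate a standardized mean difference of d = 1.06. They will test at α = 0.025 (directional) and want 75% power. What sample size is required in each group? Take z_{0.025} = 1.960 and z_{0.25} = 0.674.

For two independent groups with equal n: n = 2·((z_{α} + z_β) / d)².
z_{α} + z_β = 1.960 + 0.674 = 2.634.
n = 2 × (2.634 / 1.06)² = 2 × 2.485² = 2 × 6.17 = 12.3.
Round up to the next whole participant.

n = 13 per group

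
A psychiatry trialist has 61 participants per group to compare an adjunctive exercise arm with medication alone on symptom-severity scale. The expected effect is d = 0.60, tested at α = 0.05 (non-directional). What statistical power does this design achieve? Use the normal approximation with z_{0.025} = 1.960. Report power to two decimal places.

power ≈ 0.91

For two equal groups, power = Φ(d·√(n/2) − z_{α/2}).
d·√(n/2) = 0.60 × √(61/2) = 0.60 × 5.523 = 3.314.
z_β = 3.314 − 1.960 = 1.354.
Power = Φ(1.354) = 0.912.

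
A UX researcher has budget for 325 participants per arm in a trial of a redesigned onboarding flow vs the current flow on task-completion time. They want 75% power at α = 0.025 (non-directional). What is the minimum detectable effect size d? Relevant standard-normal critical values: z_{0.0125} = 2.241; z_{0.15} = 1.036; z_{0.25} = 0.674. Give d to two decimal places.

For two independent groups of n = 325 each: d_min = (z_{α/2} + z_β)·√(2/n).
z-sum = 2.241 + 0.674 = 2.915.
d_min = 2.915 × √(2/325) = 2.915 × 0.0784 = 0.229.

d_min ≈ 0.23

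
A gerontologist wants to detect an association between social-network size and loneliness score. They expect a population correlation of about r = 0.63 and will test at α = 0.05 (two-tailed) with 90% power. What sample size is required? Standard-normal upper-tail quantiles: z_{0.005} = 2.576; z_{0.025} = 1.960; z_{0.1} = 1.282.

n = 23

Fisher's z: C = ½·ln((1+r)/(1−r)) = ½·ln(4.4054) = 0.7414.
n = ((z_{α/2} + z_β)/C)² + 3.
(1.960 + 1.282) / 0.7414 = 3.242 / 0.7414 = 4.373.
n = 4.373² + 3 = 19.12 + 3 = 22.1.
Round up.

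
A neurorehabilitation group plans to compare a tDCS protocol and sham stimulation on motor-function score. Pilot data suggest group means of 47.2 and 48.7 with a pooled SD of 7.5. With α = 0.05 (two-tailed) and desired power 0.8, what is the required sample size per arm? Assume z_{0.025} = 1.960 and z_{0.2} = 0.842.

Cohen's d = |M₁ − M₂| / SD_pooled = |47.2 − 48.7| / 7.5 = 1.5 / 7.5 = 0.200.
For two independent groups with equal n: n = 2·((z_{α/2} + z_β) / d)².
z_{α/2} + z_β = 1.960 + 0.842 = 2.802.
n = 2 × (2.802 / 0.200)² = 2 × 14.010² = 2 × 196.28 = 392.6.
Round up to the next whole participant.

n = 393 per group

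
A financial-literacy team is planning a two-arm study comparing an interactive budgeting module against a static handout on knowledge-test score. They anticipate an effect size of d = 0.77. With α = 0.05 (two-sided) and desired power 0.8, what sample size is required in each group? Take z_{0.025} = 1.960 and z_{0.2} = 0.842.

For two independent groups with equal n: n = 2·((z_{α/2} + z_β) / d)².
z_{α/2} + z_β = 1.960 + 0.842 = 2.802.
n = 2 × (2.802 / 0.77)² = 2 × 3.639² = 2 × 13.24 = 26.5.
Round up to the next whole participant.

n = 27 per group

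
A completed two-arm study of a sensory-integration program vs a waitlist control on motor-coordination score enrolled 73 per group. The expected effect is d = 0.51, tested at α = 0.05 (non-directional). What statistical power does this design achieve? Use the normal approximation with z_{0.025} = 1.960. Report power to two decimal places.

For two equal groups, power = Φ(d·√(n/2) − z_{α/2}).
d·√(n/2) = 0.51 × √(73/2) = 0.51 × 6.042 = 3.081.
z_β = 3.081 − 1.960 = 1.121.
Power = Φ(1.121) = 0.869.

power ≈ 0.87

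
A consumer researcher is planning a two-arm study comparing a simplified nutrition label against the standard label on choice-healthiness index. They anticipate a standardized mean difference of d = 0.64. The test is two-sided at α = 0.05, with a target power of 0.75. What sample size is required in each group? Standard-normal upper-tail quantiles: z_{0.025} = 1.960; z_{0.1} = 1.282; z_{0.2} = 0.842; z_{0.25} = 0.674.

n = 34 per group

For two independent groups with equal n: n = 2·((z_{α/2} + z_β) / d)².
z_{α/2} + z_β = 1.960 + 0.674 = 2.634.
n = 2 × (2.634 / 0.64)² = 2 × 4.116² = 2 × 16.94 = 33.9.
Round up to the next whole participant.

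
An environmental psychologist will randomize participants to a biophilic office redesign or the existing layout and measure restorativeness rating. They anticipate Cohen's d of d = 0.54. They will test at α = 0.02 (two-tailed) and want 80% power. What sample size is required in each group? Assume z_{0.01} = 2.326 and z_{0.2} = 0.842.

n = 69 per group

For two independent groups with equal n: n = 2·((z_{α/2} + z_β) / d)².
z_{α/2} + z_β = 2.326 + 0.842 = 3.168.
n = 2 × (3.168 / 0.54)² = 2 × 5.867² = 2 × 34.42 = 68.8.
Round up to the next whole participant.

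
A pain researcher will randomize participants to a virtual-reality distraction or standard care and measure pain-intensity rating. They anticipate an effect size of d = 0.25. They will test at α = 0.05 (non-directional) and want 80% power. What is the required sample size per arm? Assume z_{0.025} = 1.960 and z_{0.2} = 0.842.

n = 252 per group

For two independent groups with equal n: n = 2·((z_{α/2} + z_β) / d)².
z_{α/2} + z_β = 1.960 + 0.842 = 2.802.
n = 2 × (2.802 / 0.25)² = 2 × 11.208² = 2 × 125.62 = 251.2.
Round up to the next whole participant.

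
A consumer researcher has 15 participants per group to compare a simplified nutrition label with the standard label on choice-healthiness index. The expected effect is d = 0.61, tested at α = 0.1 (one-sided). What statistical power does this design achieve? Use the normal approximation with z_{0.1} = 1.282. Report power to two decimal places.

For two equal groups, power = Φ(d·√(n/2) − z_{α}).
d·√(n/2) = 0.61 × √(15/2) = 0.61 × 2.739 = 1.671.
z_β = 1.671 − 1.282 = 0.389.
Power = Φ(0.389) = 0.651.

power ≈ 0.65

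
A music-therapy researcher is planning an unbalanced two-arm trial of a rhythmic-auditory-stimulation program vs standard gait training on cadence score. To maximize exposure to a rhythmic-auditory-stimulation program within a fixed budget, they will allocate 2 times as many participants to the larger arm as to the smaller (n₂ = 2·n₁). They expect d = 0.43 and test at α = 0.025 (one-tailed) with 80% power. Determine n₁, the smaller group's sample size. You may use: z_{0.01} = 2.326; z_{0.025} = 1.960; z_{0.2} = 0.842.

n₁ = 64

With allocation ratio k = n₂/n₁ = 2, Var(x̄₁−x̄₂) = σ²(1/n₁ + 1/(k·n₁)) = σ²·(k+1)/(k·n₁).
So n₁ = (1 + 1/k)·((z_{α} + z_β)/d)² = 1.500 × (2.802/0.43)².
n₁ = 1.500 × 42.46 = 63.7.
Round up: n₁ = 64, giving n₂ = 2 × 64 = 128.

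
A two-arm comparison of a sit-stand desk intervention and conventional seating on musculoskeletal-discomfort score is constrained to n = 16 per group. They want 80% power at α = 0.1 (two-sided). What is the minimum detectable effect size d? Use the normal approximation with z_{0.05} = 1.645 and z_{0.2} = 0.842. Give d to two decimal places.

For two independent groups of n = 16 each: d_min = (z_{α/2} + z_β)·√(2/n).
z-sum = 1.645 + 0.842 = 2.487.
d_min = 2.487 × √(2/16) = 2.487 × 0.3536 = 0.879.

d_min ≈ 0.88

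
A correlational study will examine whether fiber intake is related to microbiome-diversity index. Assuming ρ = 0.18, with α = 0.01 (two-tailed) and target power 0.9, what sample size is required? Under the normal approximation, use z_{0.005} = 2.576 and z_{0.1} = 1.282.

Fisher's z: C = ½·ln((1+r)/(1−r)) = ½·ln(1.4390) = 0.1820.
n = ((z_{α/2} + z_β)/C)² + 3.
(2.576 + 1.282) / 0.1820 = 3.858 / 0.1820 = 21.198.
n = 21.198² + 3 = 449.35 + 3 = 452.3.
Round up.

n = 453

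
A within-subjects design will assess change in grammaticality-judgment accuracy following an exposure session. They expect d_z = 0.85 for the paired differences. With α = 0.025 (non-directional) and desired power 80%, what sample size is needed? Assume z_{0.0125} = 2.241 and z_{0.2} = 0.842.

For a paired (one-sample on differences) test: n = ((z_{α/2} + z_β) / d)².
z_{α/2} + z_β = 2.241 + 0.842 = 3.083.
n = (3.083 / 0.85)² = 3.627² = 13.16.
Round up.

n = 14 pairs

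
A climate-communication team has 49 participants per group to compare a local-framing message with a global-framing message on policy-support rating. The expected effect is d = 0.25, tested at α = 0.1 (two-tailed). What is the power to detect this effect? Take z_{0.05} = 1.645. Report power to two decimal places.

For two equal groups, power = Φ(d·√(n/2) − z_{α/2}).
d·√(n/2) = 0.25 × √(49/2) = 0.25 × 4.950 = 1.237.
z_β = 1.237 − 1.645 = -0.408.
Power = Φ(-0.408) = 0.342.

power ≈ 0.34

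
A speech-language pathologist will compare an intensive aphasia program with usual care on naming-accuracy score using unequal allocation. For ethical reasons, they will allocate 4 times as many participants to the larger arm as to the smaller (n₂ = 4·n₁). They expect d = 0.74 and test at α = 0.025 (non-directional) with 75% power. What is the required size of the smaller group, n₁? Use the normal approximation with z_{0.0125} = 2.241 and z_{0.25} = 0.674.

n₁ = 20

With allocation ratio k = n₂/n₁ = 4, Var(x̄₁−x̄₂) = σ²(1/n₁ + 1/(k·n₁)) = σ²·(k+1)/(k·n₁).
So n₁ = (1 + 1/k)·((z_{α/2} + z_β)/d)² = 1.250 × (2.915/0.74)².
n₁ = 1.250 × 15.52 = 19.4.
Round up: n₁ = 20, giving n₂ = 4 × 20 = 80.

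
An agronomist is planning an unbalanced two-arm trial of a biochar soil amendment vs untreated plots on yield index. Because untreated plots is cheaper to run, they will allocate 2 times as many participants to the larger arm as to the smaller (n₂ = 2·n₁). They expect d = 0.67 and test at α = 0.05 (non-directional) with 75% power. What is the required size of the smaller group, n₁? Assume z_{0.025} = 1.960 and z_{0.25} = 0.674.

With allocation ratio k = n₂/n₁ = 2, Var(x̄₁−x̄₂) = σ²(1/n₁ + 1/(k·n₁)) = σ²·(k+1)/(k·n₁).
So n₁ = (1 + 1/k)·((z_{α/2} + z_β)/d)² = 1.500 × (2.634/0.67)².
n₁ = 1.500 × 15.46 = 23.2.
Round up: n₁ = 24, giving n₂ = 2 × 24 = 48.

n₁ = 24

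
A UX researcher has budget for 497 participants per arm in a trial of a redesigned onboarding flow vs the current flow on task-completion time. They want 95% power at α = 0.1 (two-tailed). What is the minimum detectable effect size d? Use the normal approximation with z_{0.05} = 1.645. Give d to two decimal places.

d_min ≈ 0.21

For two independent groups of n = 497 each: d_min = (z_{α/2} + z_β)·√(2/n).
z-sum = 1.645 + 1.645 = 3.290.
d_min = 3.290 × √(2/497) = 3.290 × 0.0634 = 0.209.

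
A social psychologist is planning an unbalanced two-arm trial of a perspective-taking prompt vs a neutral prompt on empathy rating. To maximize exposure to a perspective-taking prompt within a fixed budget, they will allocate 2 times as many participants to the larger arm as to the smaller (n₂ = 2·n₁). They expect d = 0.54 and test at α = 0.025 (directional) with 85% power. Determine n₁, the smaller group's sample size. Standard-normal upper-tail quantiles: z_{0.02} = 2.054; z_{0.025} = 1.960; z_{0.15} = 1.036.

n₁ = 47

With allocation ratio k = n₂/n₁ = 2, Var(x̄₁−x̄₂) = σ²(1/n₁ + 1/(k·n₁)) = σ²·(k+1)/(k·n₁).
So n₁ = (1 + 1/k)·((z_{α} + z_β)/d)² = 1.500 × (2.996/0.54)².
n₁ = 1.500 × 30.78 = 46.2.
Round up: n₁ = 47, giving n₂ = 2 × 47 = 94.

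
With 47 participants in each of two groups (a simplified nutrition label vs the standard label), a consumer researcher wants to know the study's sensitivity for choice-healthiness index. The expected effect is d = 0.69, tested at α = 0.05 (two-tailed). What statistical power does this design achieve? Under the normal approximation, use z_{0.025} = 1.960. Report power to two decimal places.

For two equal groups, power = Φ(d·√(n/2) − z_{α/2}).
d·√(n/2) = 0.69 × √(47/2) = 0.69 × 4.848 = 3.345.
z_β = 3.345 − 1.960 = 1.385.
Power = Φ(1.385) = 0.917.

power ≈ 0.92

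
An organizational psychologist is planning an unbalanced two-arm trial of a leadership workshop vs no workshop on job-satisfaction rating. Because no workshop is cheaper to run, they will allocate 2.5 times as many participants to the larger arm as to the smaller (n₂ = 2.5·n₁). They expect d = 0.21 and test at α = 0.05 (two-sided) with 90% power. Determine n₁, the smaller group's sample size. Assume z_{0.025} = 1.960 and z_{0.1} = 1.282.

With allocation ratio k = n₂/n₁ = 2.5, Var(x̄₁−x̄₂) = σ²(1/n₁ + 1/(k·n₁)) = σ²·(k+1)/(k·n₁).
So n₁ = (1 + 1/k)·((z_{α/2} + z_β)/d)² = 1.400 × (3.242/0.21)².
n₁ = 1.400 × 238.33 = 333.7.
Round up: n₁ = 334, giving n₂ = 2.5 × 334 = 835.

n₁ = 334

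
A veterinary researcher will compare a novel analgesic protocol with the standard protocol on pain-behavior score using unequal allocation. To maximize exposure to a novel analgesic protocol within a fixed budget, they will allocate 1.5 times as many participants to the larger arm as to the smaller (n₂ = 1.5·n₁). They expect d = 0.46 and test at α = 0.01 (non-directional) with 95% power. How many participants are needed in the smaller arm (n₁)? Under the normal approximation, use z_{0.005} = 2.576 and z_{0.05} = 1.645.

With allocation ratio k = n₂/n₁ = 1.5, Var(x̄₁−x̄₂) = σ²(1/n₁ + 1/(k·n₁)) = σ²·(k+1)/(k·n₁).
So n₁ = (1 + 1/k)·((z_{α/2} + z_β)/d)² = 1.667 × (4.221/0.46)².
n₁ = 1.667 × 84.20 = 140.3.
Round up: n₁ = 141, giving n₂ = ⌈1.5 × 141⌉ = ⌈211.5⌉ = 212.

n₁ = 141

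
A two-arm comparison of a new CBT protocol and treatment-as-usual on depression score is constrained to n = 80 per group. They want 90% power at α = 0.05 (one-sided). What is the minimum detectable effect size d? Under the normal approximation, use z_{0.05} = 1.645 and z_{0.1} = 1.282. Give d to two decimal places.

For two independent groups of n = 80 each: d_min = (z_{α} + z_β)·√(2/n).
z-sum = 1.645 + 1.282 = 2.927.
d_min = 2.927 × √(2/80) = 2.927 × 0.1581 = 0.463.

d_min ≈ 0.46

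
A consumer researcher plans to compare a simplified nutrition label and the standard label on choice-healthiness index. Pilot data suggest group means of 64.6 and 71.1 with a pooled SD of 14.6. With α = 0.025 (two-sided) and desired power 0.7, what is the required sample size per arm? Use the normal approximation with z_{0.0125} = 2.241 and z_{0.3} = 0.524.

n = 78 per group

Cohen's d = |M₁ − M₂| / SD_pooled = |64.6 − 71.1| / 14.6 = 6.5 / 14.6 = 0.445.
For two independent groups with equal n: n = 2·((z_{α/2} + z_β) / d)².
z_{α/2} + z_β = 2.241 + 0.524 = 2.765.
n = 2 × (2.765 / 0.445)² = 2 × 6.213² = 2 × 38.61 = 77.2.
Round up to the next whole participant.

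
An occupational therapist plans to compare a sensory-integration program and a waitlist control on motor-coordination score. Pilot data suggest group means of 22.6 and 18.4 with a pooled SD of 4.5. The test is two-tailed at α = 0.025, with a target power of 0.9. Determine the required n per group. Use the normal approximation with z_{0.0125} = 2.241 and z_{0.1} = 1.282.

n = 29 per group

Cohen's d = |M₁ − M₂| / SD_pooled = |22.6 − 18.4| / 4.5 = 4.2 / 4.5 = 0.933.
For two independent groups with equal n: n = 2·((z_{α/2} + z_β) / d)².
z_{α/2} + z_β = 2.241 + 1.282 = 3.523.
n = 2 × (3.523 / 0.933)² = 2 × 3.776² = 2 × 14.26 = 28.5.
Round up to the next whole participant.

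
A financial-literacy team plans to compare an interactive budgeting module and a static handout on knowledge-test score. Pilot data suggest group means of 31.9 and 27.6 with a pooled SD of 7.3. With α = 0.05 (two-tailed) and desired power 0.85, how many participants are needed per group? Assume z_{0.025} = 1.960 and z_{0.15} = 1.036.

n = 52 per group

Cohen's d = |M₁ − M₂| / SD_pooled = |31.9 − 27.6| / 7.3 = 4.3 / 7.3 = 0.589.
For two independent groups with equal n: n = 2·((z_{α/2} + z_β) / d)².
z_{α/2} + z_β = 1.960 + 1.036 = 2.996.
n = 2 × (2.996 / 0.589)² = 2 × 5.087² = 2 × 25.87 = 51.7.
Round up to the next whole participant.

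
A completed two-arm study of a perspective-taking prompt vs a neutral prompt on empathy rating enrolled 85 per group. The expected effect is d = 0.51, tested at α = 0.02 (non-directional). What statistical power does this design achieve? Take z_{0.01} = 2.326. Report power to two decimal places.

For two equal groups, power = Φ(d·√(n/2) − z_{α/2}).
d·√(n/2) = 0.51 × √(85/2) = 0.51 × 6.519 = 3.325.
z_β = 3.325 − 2.326 = 0.999.
Power = Φ(0.999) = 0.841.

power ≈ 0.84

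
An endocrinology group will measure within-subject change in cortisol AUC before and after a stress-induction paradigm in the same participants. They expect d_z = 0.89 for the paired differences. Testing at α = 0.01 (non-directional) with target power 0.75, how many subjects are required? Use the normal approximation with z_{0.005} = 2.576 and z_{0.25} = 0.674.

For a paired (one-sample on differences) test: n = ((z_{α/2} + z_β) / d)².
z_{α/2} + z_β = 2.576 + 0.674 = 3.250.
n = (3.250 / 0.89)² = 3.652² = 13.33.
Round up.

n = 14 pairs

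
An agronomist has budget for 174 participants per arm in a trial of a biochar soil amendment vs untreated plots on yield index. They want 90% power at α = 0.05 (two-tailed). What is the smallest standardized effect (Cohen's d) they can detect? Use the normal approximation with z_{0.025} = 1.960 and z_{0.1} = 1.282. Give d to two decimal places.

d_min ≈ 0.35

For two independent groups of n = 174 each: d_min = (z_{α/2} + z_β)·√(2/n).
z-sum = 1.960 + 1.282 = 3.242.
d_min = 3.242 × √(2/174) = 3.242 × 0.1072 = 0.348.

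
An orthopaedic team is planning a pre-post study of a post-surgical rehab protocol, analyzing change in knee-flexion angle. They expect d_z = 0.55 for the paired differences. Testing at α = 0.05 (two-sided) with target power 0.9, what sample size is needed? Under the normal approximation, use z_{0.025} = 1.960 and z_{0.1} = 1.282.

For a paired (one-sample on differences) test: n = ((z_{α/2} + z_β) / d)².
z_{α/2} + z_β = 1.960 + 1.282 = 3.242.
n = (3.242 / 0.55)² = 5.895² = 34.75.
Round up.

n = 35 pairs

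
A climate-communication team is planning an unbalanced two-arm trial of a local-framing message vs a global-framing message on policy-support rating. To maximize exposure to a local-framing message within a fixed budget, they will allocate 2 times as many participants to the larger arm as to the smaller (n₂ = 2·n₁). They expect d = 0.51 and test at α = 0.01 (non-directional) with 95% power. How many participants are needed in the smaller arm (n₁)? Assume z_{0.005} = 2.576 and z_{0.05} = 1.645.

With allocation ratio k = n₂/n₁ = 2, Var(x̄₁−x̄₂) = σ²(1/n₁ + 1/(k·n₁)) = σ²·(k+1)/(k·n₁).
So n₁ = (1 + 1/k)·((z_{α/2} + z_β)/d)² = 1.500 × (4.221/0.51)².
n₁ = 1.500 × 68.50 = 102.7.
Round up: n₁ = 103, giving n₂ = 2 × 103 = 206.

n₁ = 103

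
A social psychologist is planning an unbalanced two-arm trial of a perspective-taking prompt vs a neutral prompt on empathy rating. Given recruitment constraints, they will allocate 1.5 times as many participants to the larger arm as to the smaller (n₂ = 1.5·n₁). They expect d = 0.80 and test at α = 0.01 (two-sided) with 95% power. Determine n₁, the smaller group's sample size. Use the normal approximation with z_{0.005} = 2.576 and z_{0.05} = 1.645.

With allocation ratio k = n₂/n₁ = 1.5, Var(x̄₁−x̄₂) = σ²(1/n₁ + 1/(k·n₁)) = σ²·(k+1)/(k·n₁).
So n₁ = (1 + 1/k)·((z_{α/2} + z_β)/d)² = 1.667 × (4.221/0.80)².
n₁ = 1.667 × 27.84 = 46.4.
Round up: n₁ = 47, giving n₂ = ⌈1.5 × 47⌉ = ⌈70.5⌉ = 71.

n₁ = 47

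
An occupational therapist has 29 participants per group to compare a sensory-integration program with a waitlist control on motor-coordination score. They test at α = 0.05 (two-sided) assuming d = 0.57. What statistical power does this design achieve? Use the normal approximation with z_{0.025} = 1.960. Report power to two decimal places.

power ≈ 0.58

For two equal groups, power = Φ(d·√(n/2) − z_{α/2}).
d·√(n/2) = 0.57 × √(29/2) = 0.57 × 3.808 = 2.170.
z_β = 2.170 − 1.960 = 0.210.
Power = Φ(0.210) = 0.583.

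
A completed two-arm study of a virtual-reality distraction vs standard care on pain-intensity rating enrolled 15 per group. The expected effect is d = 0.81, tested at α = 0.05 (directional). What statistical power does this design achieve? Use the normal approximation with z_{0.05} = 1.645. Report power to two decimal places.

power ≈ 0.72

For two equal groups, power = Φ(d·√(n/2) − z_{α}).
d·√(n/2) = 0.81 × √(15/2) = 0.81 × 2.739 = 2.218.
z_β = 2.218 − 1.645 = 0.573.
Power = Φ(0.573) = 0.717.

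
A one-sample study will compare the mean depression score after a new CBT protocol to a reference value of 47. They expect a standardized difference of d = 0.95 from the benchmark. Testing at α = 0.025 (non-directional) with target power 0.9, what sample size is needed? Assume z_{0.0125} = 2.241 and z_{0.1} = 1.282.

n = 14

For a one-sample test: n = ((z_{α/2} + z_β) / d)².
z_{α/2} + z_β = 2.241 + 1.282 = 3.523.
n = (3.523 / 0.95)² = 3.708² = 13.75.
Round up.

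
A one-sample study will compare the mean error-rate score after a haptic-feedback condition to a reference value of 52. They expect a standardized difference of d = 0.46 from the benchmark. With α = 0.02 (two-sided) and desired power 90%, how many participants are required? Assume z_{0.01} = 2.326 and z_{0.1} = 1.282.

n = 62

For a one-sample test: n = ((z_{α/2} + z_β) / d)².
z_{α/2} + z_β = 2.326 + 1.282 = 3.608.
n = (3.608 / 0.46)² = 7.843² = 61.52.
Round up.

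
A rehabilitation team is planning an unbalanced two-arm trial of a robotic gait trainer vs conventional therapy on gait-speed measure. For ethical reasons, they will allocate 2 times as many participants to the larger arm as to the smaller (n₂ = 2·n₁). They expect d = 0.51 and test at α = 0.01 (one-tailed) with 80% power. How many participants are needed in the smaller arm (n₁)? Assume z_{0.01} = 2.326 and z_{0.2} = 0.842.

With allocation ratio k = n₂/n₁ = 2, Var(x̄₁−x̄₂) = σ²(1/n₁ + 1/(k·n₁)) = σ²·(k+1)/(k·n₁).
So n₁ = (1 + 1/k)·((z_{α} + z_β)/d)² = 1.500 × (3.168/0.51)².
n₁ = 1.500 × 38.59 = 57.9.
Round up: n₁ = 58, giving n₂ = 2 × 58 = 116.

n₁ = 58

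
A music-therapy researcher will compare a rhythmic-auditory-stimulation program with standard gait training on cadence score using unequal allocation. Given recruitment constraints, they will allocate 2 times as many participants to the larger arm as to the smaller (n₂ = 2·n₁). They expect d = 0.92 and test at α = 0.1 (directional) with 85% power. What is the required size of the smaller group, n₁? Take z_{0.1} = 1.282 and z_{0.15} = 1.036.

With allocation ratio k = n₂/n₁ = 2, Var(x̄₁−x̄₂) = σ²(1/n₁ + 1/(k·n₁)) = σ²·(k+1)/(k·n₁).
So n₁ = (1 + 1/k)·((z_{α} + z_β)/d)² = 1.500 × (2.318/0.92)².
n₁ = 1.500 × 6.35 = 9.5.
Round up: n₁ = 10, giving n₂ = 2 × 10 = 20.

n₁ = 10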